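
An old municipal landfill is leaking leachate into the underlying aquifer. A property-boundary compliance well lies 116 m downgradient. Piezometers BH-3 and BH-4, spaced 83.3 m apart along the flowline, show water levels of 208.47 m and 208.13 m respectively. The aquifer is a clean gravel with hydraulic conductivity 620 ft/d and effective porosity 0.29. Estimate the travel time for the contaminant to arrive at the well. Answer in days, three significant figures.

Hydraulic gradient i = (208.47 − 208.13) / 83.3 = 0.34 / 83.3 = 0.004082
K = 620 ft/d × 0.3048 = 189.0 m/d
Darcy flux q = K·i = 189.0 × 0.004082 = 0.7713 m/d
v = Ki/n = 189.0·0.004082/0.29 = 2.660 m/d
t = L / v = 116 / 2.660 = 43.61 d

43.6 days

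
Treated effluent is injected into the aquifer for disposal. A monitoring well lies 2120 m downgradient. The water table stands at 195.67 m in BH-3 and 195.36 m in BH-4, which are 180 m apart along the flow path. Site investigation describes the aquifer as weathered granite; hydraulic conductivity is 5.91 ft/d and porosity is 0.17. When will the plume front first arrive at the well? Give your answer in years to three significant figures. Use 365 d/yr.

Hydraulic gradient i = (195.67 − 195.36) / 180 = 0.31 / 180 = 0.001722
K = 5.91 ft/d × 0.3048 = 1.801 m/d
Specific discharge q = 1.801 × 0.001722 = 0.003102 m/d
v = Ki/n = 1.801·0.001722/0.17 = 0.01825 m/d
t = L / v = 2120 / 0.01825 = 116200 d
   = 116200 / 365 = 318 yr

318 years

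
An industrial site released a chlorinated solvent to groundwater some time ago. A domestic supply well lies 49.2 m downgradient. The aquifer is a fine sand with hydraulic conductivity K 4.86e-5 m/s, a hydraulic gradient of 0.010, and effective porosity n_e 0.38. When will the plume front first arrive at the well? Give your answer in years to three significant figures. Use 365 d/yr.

K = 4.86e-5 m/s × 86400 s/d = 4.199 m/d
Specific discharge q = 4.199 × 0.010 = 0.04199 m/d
v = Ki/n = 4.199·0.010/0.38 = 0.1105 m/d
t = L / v = 49.2 / 0.1105 = 445.2 d
   = 445.2 / 365 = 1.22 yr

1.22 years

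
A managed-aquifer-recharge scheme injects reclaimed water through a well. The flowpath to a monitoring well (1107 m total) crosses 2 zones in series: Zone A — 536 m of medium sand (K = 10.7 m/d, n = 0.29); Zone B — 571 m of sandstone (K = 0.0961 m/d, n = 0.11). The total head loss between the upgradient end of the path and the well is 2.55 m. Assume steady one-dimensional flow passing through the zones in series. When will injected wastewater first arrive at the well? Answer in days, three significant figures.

Steady 1-D flow in series ⇒ the Darcy flux q is identical in every zone and the zone head losses add (resistances L/K in series).
Σ(L/K) = 536/10.7 + 571/0.0961 = 50.09 + 5942 = 5992 d
q = ΔH / Σ(L/K) = 2.55 / 5992 = 4.256e-4 m/d (same in every zone)
Zone A: v = q/n = 4.256e-4/0.29 = 0.001468 m/d → t_A = 536/0.001468 = 365200 d
Zone B: v = q/n = 4.256e-4/0.11 = 0.003869 m/d → t_B = 571/0.003869 = 147600 d
Total t = 365200 + 147600 = 512800 d

513000 days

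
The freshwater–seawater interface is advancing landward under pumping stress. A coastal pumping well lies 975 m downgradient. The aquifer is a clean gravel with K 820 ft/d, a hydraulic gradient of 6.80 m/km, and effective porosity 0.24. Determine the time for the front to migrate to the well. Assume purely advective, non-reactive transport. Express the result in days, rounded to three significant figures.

138 days

K = 820 ft/d × 0.3048 = 249.9 m/d
q = Ki = 249.9 × 0.0068 = 1.700 m/d
Seepage velocity v = q / n = 1.700 / 0.24 = 7.082 m/d
t = L / v = 975 / 7.082 = 137.7 d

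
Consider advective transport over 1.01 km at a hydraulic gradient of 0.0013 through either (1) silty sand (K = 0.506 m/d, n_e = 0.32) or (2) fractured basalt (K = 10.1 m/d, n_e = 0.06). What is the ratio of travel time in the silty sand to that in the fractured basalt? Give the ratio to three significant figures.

106

Unit 1 (silty sand): v = 0.506×0.0013/0.32 = 0.002056 m/d, t = 1010/0.002056 = 491300 d
Unit 2 (fractured basalt): v = 10.1×0.0013/0.06 = 0.2188 m/d, t = 1010/0.2188 = 4615 d
t(silty sand) / t(fractured basalt) = 491300/4615 = 106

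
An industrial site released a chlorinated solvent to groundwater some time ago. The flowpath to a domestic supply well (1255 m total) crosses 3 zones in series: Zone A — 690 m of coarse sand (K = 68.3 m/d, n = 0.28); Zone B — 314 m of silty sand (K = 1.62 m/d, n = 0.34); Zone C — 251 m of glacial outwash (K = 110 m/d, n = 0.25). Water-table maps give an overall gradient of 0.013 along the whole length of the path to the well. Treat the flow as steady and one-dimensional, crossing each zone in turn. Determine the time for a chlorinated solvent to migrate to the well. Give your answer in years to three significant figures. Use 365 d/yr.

12.6 years

Continuity: the same q passes through each zone, so ΔH = q·Σ(L_j/K_j) — the zones act as resistances in series.
Σ(L/K) = 690/68.3 + 314/1.62 + 251/110 = 10.10 + 193.8 + 2.282 = 206.2 d
K_eq = L_total / Σ(L/K) = 1255 / 206.2 = 6.086 m/d
q = K_eq · i = 6.086 × 0.013 = 0.07912 m/d (same in every zone)
Zone A: v = q/n = 0.07912/0.28 = 0.2826 m/d → t_A = 690/0.2826 = 2442 d
Zone B: v = q/n = 0.07912/0.34 = 0.2327 m/d → t_B = 314/0.2327 = 1349 d
Zone C: v = q/n = 0.07912/0.25 = 0.3165 m/d → t_C = 251/0.3165 = 793.1 d
Total t = 2442 + 1349 + 793.1 = 4584 d
   = 4584 / 365 = 12.6 yr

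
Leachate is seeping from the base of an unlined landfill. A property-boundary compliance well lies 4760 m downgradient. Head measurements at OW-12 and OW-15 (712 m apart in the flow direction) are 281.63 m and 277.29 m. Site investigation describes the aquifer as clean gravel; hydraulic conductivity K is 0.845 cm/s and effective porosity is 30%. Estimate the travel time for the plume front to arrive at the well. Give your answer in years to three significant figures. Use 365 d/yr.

0.879 years

Hydraulic gradient i = (281.63 − 277.29) / 712 = 4.34 / 712 = 0.006096
K = 0.845 cm/s × 864 = 730.1 m/d
Specific discharge q = 730.1 × 0.006096 = 4.450 m/d
Seepage velocity v = q / n = 4.450 / 0.30 = 14.83 m/d
t = L / v = 4760 / 14.83 = 320.9 d
   = 320.9 / 365 = 0.879 yr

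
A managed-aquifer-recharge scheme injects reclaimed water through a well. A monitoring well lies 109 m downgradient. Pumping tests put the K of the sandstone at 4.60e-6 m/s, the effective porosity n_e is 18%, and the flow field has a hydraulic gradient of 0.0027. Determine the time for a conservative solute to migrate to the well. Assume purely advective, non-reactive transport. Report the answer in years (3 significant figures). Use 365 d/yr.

K = 4.60e-6 m/s × 86400 s/d = 0.3974 m/d
q = Ki = 0.3974 × 0.0027 = 0.001073 m/d
Average linear velocity = 0.001073 / 0.18 = 0.005962 m/d
t = L / v = 109 / 0.005962 = 18280 d
   = 18280 / 365 = 50.1 yr

50.1 years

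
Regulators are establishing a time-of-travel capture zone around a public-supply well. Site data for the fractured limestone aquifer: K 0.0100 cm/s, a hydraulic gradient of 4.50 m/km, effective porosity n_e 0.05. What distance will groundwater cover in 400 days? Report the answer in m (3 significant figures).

311 m

K = 0.0100 cm/s × 864 = 8.640 m/d
Specific discharge q = 8.640 × 0.0045 = 0.03888 m/d
v_s = q/n_e = 0.03888/0.05 = 0.7776 m/d
L = v × T = 0.7776 × 400 = 311.0 m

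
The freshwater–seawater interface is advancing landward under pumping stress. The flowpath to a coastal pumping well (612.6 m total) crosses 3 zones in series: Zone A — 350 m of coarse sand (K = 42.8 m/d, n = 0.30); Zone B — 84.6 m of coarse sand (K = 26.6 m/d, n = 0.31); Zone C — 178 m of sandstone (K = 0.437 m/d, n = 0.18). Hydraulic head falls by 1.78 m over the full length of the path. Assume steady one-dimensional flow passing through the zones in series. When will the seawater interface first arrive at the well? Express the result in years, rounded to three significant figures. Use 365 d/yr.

Continuity: the same q passes through each zone, so ΔH = q·Σ(L_j/K_j) — the zones act as resistances in series.
Σ(L/K) = 350/42.8 + 84.6/26.6 + 178/0.437 = 8.178 + 3.180 + 407.3 = 418.7 d
q = ΔH / Σ(L/K) = 1.78 / 418.7 = 0.004251 m/d (same in every zone)
Zone A: v = q/n = 0.004251/0.30 = 0.01417 m/d → t_A = 350/0.01417 = 24700 d
Zone B: v = q/n = 0.004251/0.31 = 0.01371 m/d → t_B = 84.6/0.01371 = 6169 d
Zone C: v = q/n = 0.004251/0.18 = 0.02362 m/d → t_C = 178/0.02362 = 7536 d
Total t = 24700 + 6169 + 7536 = 38400 d
   = 38400 / 365 = 105 yr

105 years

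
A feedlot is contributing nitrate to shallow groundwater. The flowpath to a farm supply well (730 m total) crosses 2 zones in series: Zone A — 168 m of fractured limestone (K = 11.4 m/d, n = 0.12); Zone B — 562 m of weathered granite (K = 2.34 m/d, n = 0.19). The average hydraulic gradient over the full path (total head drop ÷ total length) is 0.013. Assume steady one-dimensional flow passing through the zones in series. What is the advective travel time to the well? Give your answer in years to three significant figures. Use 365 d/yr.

9.34 years

Steady 1-D flow in series ⇒ the Darcy flux q is identical in every zone and the zone head losses add (resistances L/K in series).
Σ(L/K) = 168/11.4 + 562/2.34 = 14.74 + 240.2 = 254.9 d
K_eq = L_total / Σ(L/K) = 730 / 254.9 = 2.864 m/d
q = K_eq · i = 2.864 × 0.013 = 0.03723 m/d (same in every zone)
Zone A: v = q/n = 0.03723/0.12 = 0.3102 m/d → t_A = 168/0.3102 = 541.5 d
Zone B: v = q/n = 0.03723/0.19 = 0.1959 m/d → t_B = 562/0.1959 = 2868 d
Total t = 541.5 + 2868 = 3410 d
   = 3410 / 365 = 9.34 yr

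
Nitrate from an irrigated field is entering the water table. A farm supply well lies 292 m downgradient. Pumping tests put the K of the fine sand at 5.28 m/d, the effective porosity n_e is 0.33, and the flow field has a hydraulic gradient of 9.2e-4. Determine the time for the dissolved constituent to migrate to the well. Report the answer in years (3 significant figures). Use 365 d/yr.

54.3 years

Darcy flux q = K·i = 5.28 × 9.2e-4 = 0.004858 m/d
Average linear velocity = 0.004858 / 0.33 = 0.01472 m/d
t = L / v = 292 / 0.01472 = 19840 d
   = 19840 / 365 = 54.3 yr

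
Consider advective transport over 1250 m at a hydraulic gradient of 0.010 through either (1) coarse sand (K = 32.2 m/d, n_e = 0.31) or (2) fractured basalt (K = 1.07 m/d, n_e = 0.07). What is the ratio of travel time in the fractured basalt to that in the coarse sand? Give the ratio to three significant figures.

6.80

Unit 1 (coarse sand): v = 32.2×0.010/0.31 = 1.039 m/d, t = 1250/1.039 = 1203 d
Unit 2 (fractured basalt): v = 1.07×0.010/0.07 = 0.1529 m/d, t = 1250/0.1529 = 8178 d
t(fractured basalt) / t(coarse sand) = 8178/1203 = 6.80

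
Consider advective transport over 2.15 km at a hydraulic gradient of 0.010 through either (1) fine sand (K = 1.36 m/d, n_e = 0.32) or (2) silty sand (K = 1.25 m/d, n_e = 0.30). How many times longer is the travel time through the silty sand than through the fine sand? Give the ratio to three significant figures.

1.02

Unit 1 (fine sand): v = 1.36×0.010/0.32 = 0.04250 m/d, t = 2150/0.04250 = 50590 d
Unit 2 (silty sand): v = 1.25×0.010/0.30 = 0.04167 m/d, t = 2150/0.04167 = 51600 d
t(silty sand) / t(fine sand) = 51600/50590 = 1.02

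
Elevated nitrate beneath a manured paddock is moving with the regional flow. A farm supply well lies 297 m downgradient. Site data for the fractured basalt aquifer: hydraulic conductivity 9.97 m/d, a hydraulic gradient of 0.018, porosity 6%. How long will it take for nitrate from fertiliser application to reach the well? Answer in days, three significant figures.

Darcy flux q = K·i = 9.97 × 0.018 = 0.1795 m/d
Seepage velocity v = q / n = 0.1795 / 0.06 = 2.991 m/d
t = L / v = 297 / 2.991 = 99.30 d

99.3 days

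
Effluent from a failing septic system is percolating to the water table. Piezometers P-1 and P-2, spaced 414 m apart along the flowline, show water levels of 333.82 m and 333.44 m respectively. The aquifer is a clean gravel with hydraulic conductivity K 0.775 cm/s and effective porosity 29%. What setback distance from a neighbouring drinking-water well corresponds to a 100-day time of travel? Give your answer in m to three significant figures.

Hydraulic gradient i = (333.82 − 333.44) / 414 = 0.38 / 414 = 9.179e-4
K = 0.775 cm/s × 864 = 669.6 m/d
Specific discharge q = 669.6 × 9.179e-4 = 0.6146 m/d
v = Ki/n = 669.6·9.179e-4/0.29 = 2.119 m/d
L = v × T = 2.119 × 100 = 211.9 m

212 m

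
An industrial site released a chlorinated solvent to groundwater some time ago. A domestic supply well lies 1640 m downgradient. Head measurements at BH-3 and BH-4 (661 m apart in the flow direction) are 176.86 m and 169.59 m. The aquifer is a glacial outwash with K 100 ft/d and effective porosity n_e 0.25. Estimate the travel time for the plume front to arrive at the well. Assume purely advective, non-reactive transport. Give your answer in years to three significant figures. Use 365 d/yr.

3.35 years

Hydraulic gradient i = (176.86 − 169.59) / 661 = 7.27 / 661 = 0.01100
K = 100 ft/d × 0.3048 = 30.48 m/d
q = Ki = 30.48 × 0.01100 = 0.3352 m/d
Seepage velocity v = q / n = 0.3352 / 0.25 = 1.341 m/d
t = L / v = 1640 / 1.341 = 1223 d
   = 1223 / 365 = 3.35 yr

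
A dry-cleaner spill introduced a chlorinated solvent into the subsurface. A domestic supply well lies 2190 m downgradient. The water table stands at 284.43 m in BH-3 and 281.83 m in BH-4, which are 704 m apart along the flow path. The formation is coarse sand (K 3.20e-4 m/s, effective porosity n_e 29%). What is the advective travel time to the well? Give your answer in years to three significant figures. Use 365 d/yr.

Hydraulic gradient i = (284.43 − 281.83) / 704 = 2.60 / 704 = 0.003693
K = 3.20e-4 m/s × 86400 s/d = 27.65 m/d
Darcy flux q = K·i = 27.65 × 0.003693 = 0.1021 m/d
v = Ki/n = 27.65·0.003693/0.29 = 0.3521 m/d
t = L / v = 2190 / 0.3521 = 6220 d
   = 6220 / 365 = 17.0 yr

17.0 years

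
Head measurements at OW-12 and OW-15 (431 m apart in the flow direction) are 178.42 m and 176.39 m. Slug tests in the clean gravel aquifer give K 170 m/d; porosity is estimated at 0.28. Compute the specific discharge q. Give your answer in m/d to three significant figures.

0.801 m/d

Hydraulic gradient i = (178.42 − 176.39) / 431 = 2.03 / 431 = 0.004710
Specific discharge q = 170 × 0.004710 = 0.8007 m/d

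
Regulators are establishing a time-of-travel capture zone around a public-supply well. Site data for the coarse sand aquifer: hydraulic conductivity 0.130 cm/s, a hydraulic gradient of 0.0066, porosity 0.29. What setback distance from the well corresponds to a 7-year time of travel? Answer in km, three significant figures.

K = 0.130 cm/s × 864 = 112.3 m/d
Darcy flux q = K·i = 112.3 × 0.0066 = 0.7413 m/d
Average linear velocity = 0.7413 / 0.29 = 2.556 m/d
T = 7 yr × 365 = 2555 d
L = v × T = 2.556 × 2555 = 6531 m
   = 6.53 km

6.53 km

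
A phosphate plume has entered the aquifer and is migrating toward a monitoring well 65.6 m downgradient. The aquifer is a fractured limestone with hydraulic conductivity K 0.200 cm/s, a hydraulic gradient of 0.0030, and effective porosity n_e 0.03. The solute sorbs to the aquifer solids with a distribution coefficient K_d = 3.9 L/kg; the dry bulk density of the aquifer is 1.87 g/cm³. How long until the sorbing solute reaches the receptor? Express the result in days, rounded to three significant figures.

K = 0.200 cm/s × 864 = 172.8 m/d
Specific discharge q = 172.8 × 0.0030 = 0.5184 m/d
Average linear velocity = 0.5184 / 0.03 = 17.28 m/d
Retardation R = 1 + ρ_b·K_d/n = 1 + 1.87×3.9/0.03 = 244.1
Contaminant velocity v_c = v/R = 17.28/244.1 = 0.07079 m/d
t = L/v_c = 65.6/0.07079 = 926.7 d

927 days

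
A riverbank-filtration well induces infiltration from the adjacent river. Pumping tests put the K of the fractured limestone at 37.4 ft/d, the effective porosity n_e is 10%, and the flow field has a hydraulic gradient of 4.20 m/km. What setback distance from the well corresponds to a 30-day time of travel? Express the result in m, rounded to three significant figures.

14.4 m

K = 37.4 ft/d × 0.3048 = 11.40 m/d
q = Ki = 11.40 × 0.0042 = 0.04788 m/d
v = Ki/n = 11.40·0.0042/0.10 = 0.4788 m/d
L = v × T = 0.4788 × 30 = 14.36 m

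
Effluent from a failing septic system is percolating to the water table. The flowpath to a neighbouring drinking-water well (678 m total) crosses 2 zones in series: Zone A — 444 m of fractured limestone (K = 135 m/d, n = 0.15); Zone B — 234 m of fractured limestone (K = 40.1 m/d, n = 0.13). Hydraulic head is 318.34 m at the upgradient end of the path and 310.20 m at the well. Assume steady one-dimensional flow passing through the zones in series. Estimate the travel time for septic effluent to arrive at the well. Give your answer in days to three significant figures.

109 days

Total head drop ΔH = 318.34 − 310.20 = 8.14 m
Continuity: the same q passes through each zone, so ΔH = q·Σ(L_j/K_j) — the zones act as resistances in series.
Σ(L/K) = 444/135 + 234/40.1 = 3.289 + 5.835 = 9.124 d
q = ΔH / Σ(L/K) = 8.14 / 9.124 = 0.8921 m/d (same in every zone)
Zone A: v = q/n = 0.8921/0.15 = 5.947 m/d → t_A = 444/5.947 = 74.65 d
Zone B: v = q/n = 0.8921/0.13 = 6.862 m/d → t_B = 234/6.862 = 34.10 d
Total t = 74.65 + 34.10 = 108.8 d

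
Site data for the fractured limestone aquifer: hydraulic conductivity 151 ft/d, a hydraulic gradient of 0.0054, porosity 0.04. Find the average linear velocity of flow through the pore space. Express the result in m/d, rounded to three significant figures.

6.21 m/d

K = 151 ft/d × 0.3048 = 46.02 m/d
Darcy flux q = K·i = 46.02 × 0.0054 = 0.2485 m/d
Seepage velocity v = q / n = 0.2485 / 0.04 = 6.213 m/d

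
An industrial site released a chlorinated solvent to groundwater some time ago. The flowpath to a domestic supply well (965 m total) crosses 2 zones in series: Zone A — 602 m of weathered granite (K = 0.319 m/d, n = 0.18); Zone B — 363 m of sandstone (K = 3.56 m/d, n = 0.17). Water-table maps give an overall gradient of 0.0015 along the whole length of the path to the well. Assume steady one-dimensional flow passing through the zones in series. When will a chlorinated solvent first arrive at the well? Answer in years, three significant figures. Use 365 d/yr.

640 years

Continuity: the same q passes through each zone, so ΔH = q·Σ(L_j/K_j) — the zones act as resistances in series.
Σ(L/K) = 602/0.319 + 363/3.56 = 1887 + 102.0 = 1989 d
K_eq = L_total / Σ(L/K) = 965 / 1989 = 0.4851 m/d
q = K_eq · i = 0.4851 × 0.0015 = 7.277e-4 m/d (same in every zone)
Zone A: v = q/n = 7.277e-4/0.18 = 0.004043 m/d → t_A = 602/0.004043 = 148900 d
Zone B: v = q/n = 7.277e-4/0.17 = 0.004281 m/d → t_B = 363/0.004281 = 84800 d
Total t = 148900 + 84800 = 233700 d
   = 233700 / 365 = 640 yr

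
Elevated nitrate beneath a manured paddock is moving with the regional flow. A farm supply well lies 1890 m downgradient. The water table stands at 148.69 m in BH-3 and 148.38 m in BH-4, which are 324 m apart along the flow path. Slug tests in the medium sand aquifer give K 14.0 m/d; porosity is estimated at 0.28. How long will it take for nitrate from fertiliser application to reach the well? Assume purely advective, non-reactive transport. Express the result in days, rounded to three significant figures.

39500 days

Hydraulic gradient i = (148.69 − 148.38) / 324 = 0.31 / 324 = 9.568e-4
Darcy flux q = K·i = 14.0 × 9.568e-4 = 0.01340 m/d
v_s = q/n_e = 0.01340/0.28 = 0.04784 m/d
t = L / v = 1890 / 0.04784 = 39510 d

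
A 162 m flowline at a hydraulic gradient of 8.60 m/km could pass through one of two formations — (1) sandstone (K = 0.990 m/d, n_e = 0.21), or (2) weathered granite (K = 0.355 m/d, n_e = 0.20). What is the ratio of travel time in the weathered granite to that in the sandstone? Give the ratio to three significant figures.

Unit 1 (sandstone): v = 0.990×0.0086/0.21 = 0.04054 m/d, t = 162/0.04054 = 3996 d
Unit 2 (weathered granite): v = 0.355×0.0086/0.20 = 0.01526 m/d, t = 162/0.01526 = 10610 d
t(weathered granite) / t(sandstone) = 10610/3996 = 2.66

2.66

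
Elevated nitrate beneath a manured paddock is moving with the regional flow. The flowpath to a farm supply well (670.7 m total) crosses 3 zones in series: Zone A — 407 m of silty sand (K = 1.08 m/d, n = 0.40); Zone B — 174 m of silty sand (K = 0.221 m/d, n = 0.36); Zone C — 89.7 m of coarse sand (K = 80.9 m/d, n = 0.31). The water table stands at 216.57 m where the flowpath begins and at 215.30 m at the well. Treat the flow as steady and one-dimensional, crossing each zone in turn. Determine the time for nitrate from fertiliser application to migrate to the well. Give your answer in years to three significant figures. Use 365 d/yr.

637 years

Total head drop ΔH = 216.57 − 215.30 = 1.27 m
Continuity: the same q passes through each zone, so ΔH = q·Σ(L_j/K_j) — the zones act as resistances in series.
Σ(L/K) = 407/1.08 + 174/0.221 + 89.7/80.9 = 376.9 + 787.3 + 1.109 = 1165 d
q = ΔH / Σ(L/K) = 1.27 / 1165 = 0.001090 m/d (same in every zone)
Zone A: v = q/n = 0.001090/0.40 = 0.002725 m/d → t_A = 407/0.002725 = 149400 d
Zone B: v = q/n = 0.001090/0.36 = 0.003027 m/d → t_B = 174/0.003027 = 57480 d
Zone C: v = q/n = 0.001090/0.31 = 0.003516 m/d → t_C = 89.7/0.003516 = 25510 d
Total t = 149400 + 57480 + 25510 = 232400 d
   = 232400 / 365 = 637 yr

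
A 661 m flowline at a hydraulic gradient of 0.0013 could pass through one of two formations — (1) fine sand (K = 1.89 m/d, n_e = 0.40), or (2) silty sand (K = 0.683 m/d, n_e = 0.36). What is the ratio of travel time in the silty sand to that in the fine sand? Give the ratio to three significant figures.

2.49

Unit 1 (fine sand): v = 1.89×0.0013/0.40 = 0.006142 m/d, t = 661/0.006142 = 107600 d
Unit 2 (silty sand): v = 0.683×0.0013/0.36 = 0.002466 m/d, t = 661/0.002466 = 268000 d
t(silty sand) / t(fine sand) = 268000/107600 = 2.49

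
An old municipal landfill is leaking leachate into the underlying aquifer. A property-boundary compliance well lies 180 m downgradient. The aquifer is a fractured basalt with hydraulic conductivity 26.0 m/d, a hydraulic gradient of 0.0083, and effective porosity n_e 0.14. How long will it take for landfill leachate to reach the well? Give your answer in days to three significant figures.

Specific discharge q = 26.0 × 0.0083 = 0.2158 m/d
Seepage velocity v = q / n = 0.2158 / 0.14 = 1.541 m/d
t = L / v = 180 / 1.541 = 116.8 d

117 days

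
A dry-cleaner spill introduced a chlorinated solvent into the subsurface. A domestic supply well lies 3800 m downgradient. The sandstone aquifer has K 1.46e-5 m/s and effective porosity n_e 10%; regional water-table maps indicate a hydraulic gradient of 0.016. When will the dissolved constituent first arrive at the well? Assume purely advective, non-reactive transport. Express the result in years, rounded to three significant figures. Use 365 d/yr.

K = 1.46e-5 m/s × 86400 s/d = 1.261 m/d
Darcy flux q = K·i = 1.261 × 0.016 = 0.02018 m/d
v_s = q/n_e = 0.02018/0.10 = 0.2018 m/d
t = L / v = 3800 / 0.2018 = 18830 d
   = 18830 / 365 = 51.6 yr

51.6 years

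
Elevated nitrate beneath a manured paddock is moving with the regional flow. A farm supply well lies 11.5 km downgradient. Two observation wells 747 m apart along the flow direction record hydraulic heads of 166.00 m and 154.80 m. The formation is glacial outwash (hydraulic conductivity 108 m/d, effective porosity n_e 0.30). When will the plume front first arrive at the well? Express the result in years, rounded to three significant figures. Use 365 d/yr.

5.84 years

Hydraulic gradient i = (166.00 − 154.80) / 747 = 11.20 / 747 = 0.01499
q = Ki = 108 × 0.01499 = 1.619 m/d
Average linear velocity = 1.619 / 0.30 = 5.398 m/d
L = 11.5 km = 11500 m
t = L / v = 11500 / 5.398 = 2131 d
   = 2131 / 365 = 5.84 yr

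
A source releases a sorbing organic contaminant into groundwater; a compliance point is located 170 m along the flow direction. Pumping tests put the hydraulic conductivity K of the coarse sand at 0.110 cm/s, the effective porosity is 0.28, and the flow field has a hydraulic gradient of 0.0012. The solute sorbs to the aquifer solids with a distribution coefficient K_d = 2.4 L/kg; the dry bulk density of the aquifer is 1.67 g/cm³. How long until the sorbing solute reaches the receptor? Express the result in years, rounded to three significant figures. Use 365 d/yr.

17.5 years

K = 0.110 cm/s × 864 = 95.04 m/d
q = Ki = 95.04 × 0.0012 = 0.1140 m/d
v = Ki/n = 95.04·0.0012/0.28 = 0.4073 m/d
Retardation R = 1 + ρ_b·K_d/n = 1 + 1.67×2.4/0.28 = 15.31
Contaminant velocity v_c = v/R = 0.4073/15.31 = 0.02660 m/d
t = L/v_c = 170/0.02660 = 6392 d
   = 6392/365 = 17.5 yr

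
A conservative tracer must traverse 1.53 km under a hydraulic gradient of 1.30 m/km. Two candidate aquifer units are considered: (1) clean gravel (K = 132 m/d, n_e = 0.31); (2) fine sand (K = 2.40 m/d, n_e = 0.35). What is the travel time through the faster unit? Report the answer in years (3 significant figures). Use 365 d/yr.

7.57 years

Unit 1 (clean gravel): v = 132×0.0013/0.31 = 0.5535 m/d, t = 1530/0.5535 = 2764 d
Unit 2 (fine sand): v = 2.40×0.0013/0.35 = 0.008914 m/d, t = 1530/0.008914 = 171600 d
Faster: 2764 d / 365 = 7.57 yr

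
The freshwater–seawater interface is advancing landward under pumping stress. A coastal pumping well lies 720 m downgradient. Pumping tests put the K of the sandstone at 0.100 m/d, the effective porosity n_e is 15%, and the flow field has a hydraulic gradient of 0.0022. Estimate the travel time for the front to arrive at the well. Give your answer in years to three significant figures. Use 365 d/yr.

1340 years

Darcy flux q = K·i = 0.100 × 0.0022 = 2.200e-4 m/d
Seepage velocity v = q / n = 2.200e-4 / 0.15 = 0.001467 m/d
t = L / v = 720 / 0.001467 = 490900 d
   = 490900 / 365 = 1340 yr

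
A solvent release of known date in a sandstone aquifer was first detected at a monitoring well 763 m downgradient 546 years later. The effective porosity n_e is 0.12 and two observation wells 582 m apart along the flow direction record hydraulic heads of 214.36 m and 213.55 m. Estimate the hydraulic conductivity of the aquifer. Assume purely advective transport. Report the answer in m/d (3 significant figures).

Hydraulic gradient i = (214.36 − 213.55) / 582 = 0.81 / 582 = 0.001392
t = 546 years = 199300 d
v = L / t = 763 / 199300 = 0.003829 m/d
K = v · n / i = 0.003829 × 0.12 / 0.001392 = 0.330 m/d

0.330 m/d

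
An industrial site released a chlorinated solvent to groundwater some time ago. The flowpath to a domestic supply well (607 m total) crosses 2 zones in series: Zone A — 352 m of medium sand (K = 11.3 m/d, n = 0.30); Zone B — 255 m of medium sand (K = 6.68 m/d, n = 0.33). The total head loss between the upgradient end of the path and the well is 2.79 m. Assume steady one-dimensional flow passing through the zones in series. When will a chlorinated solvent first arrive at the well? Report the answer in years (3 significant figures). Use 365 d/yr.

12.9 years

Continuity: the same q passes through each zone, so ΔH = q·Σ(L_j/K_j) — the zones act as resistances in series.
Σ(L/K) = 352/11.3 + 255/6.68 = 31.15 + 38.17 = 69.32 d
q = ΔH / Σ(L/K) = 2.79 / 69.32 = 0.04025 m/d (same in every zone)
Zone A: v = q/n = 0.04025/0.30 = 0.1342 m/d → t_A = 352/0.1342 = 2624 d
Zone B: v = q/n = 0.04025/0.33 = 0.1220 m/d → t_B = 255/0.1220 = 2091 d
Total t = 2624 + 2091 = 4715 d
   = 4715 / 365 = 12.9 yr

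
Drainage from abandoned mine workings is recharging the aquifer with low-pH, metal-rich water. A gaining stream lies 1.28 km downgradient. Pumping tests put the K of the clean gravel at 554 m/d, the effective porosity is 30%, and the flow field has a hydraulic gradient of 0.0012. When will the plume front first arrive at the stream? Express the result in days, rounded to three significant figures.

578 days

Specific discharge q = 554 × 0.0012 = 0.6648 m/d
Seepage velocity v = q / n = 0.6648 / 0.30 = 2.216 m/d
L = 1.28 km = 1280 m
t = L / v = 1280 / 2.216 = 577.6 d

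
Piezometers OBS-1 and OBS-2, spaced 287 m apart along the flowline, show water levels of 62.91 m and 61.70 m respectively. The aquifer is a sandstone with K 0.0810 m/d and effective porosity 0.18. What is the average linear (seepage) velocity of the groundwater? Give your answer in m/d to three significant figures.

0.00190 m/d

Hydraulic gradient i = (62.91 − 61.70) / 287 = 1.21 / 287 = 0.004216
q = Ki = 0.0810 × 0.004216 = 3.415e-4 m/d
v_s = q/n_e = 3.415e-4/0.18 = 0.001897 m/d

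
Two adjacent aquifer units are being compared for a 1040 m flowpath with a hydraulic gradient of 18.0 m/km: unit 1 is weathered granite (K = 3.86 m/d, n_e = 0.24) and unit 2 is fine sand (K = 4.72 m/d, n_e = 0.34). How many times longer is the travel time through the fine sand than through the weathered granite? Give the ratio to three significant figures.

1.16

Unit 1 (weathered granite): v = 3.86×0.018/0.24 = 0.2895 m/d, t = 1040/0.2895 = 3592 d
Unit 2 (fine sand): v = 4.72×0.018/0.34 = 0.2499 m/d, t = 1040/0.2499 = 4162 d
t(fine sand) / t(weathered granite) = 4162/3592 = 1.16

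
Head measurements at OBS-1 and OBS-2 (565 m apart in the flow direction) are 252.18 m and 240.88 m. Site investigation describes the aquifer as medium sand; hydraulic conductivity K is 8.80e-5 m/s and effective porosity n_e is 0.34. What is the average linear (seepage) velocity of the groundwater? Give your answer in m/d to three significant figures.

Hydraulic gradient i = (252.18 − 240.88) / 565 = 11.30 / 565 = 0.02000
K = 8.80e-5 m/s × 86400 s/d = 7.603 m/d
Darcy flux q = K·i = 7.603 × 0.02000 = 0.1521 m/d
Seepage velocity v = q / n = 0.1521 / 0.34 = 0.4472 m/d

0.447 m/d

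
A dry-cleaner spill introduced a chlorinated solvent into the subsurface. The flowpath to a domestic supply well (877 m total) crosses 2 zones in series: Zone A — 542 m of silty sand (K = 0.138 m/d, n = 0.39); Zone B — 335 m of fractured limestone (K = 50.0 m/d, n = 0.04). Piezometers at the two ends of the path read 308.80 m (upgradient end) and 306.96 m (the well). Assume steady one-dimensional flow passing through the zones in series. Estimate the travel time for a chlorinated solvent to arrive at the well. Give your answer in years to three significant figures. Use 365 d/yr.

Total head drop ΔH = 308.80 − 306.96 = 1.84 m
Continuity: the same q passes through each zone, so ΔH = q·Σ(L_j/K_j) — the zones act as resistances in series.
Σ(L/K) = 542/0.138 + 335/50.0 = 3928 + 6.700 = 3934 d
q = ΔH / Σ(L/K) = 1.84 / 3934 = 4.677e-4 m/d (same in every zone)
Zone A: v = q/n = 4.677e-4/0.39 = 0.001199 m/d → t_A = 542/0.001199 = 452000 d
Zone B: v = q/n = 4.677e-4/0.04 = 0.01169 m/d → t_B = 335/0.01169 = 28650 d
Total t = 452000 + 28650 = 480600 d
   = 480600 / 365 = 1320 yr

1320 years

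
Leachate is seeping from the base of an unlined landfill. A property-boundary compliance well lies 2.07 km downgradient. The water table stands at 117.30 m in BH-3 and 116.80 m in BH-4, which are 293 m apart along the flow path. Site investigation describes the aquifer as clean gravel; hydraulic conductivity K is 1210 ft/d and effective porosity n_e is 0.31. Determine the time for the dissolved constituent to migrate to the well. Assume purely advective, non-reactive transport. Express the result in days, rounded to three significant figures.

1020 days

Hydraulic gradient i = (117.30 − 116.80) / 293 = 0.50 / 293 = 0.001706
K = 1210 ft/d × 0.3048 = 368.8 m/d
Darcy flux q = K·i = 368.8 × 0.001706 = 0.6294 m/d
v = Ki/n = 368.8·0.001706/0.31 = 2.030 m/d
L = 2.07 km = 2070 m
t = L / v = 2070 / 2.030 = 1020 d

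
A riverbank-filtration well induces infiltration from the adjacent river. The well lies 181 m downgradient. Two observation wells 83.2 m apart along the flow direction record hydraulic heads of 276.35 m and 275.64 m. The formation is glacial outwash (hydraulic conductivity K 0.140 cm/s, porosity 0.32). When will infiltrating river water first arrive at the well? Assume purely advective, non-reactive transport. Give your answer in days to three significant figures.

56.1 days

Hydraulic gradient i = (276.35 − 275.64) / 83.2 = 0.71 / 83.2 = 0.008534
K = 0.140 cm/s × 864 = 121.0 m/d
Specific discharge q = 121.0 × 0.008534 = 1.032 m/d
Average linear velocity = 1.032 / 0.32 = 3.226 m/d
t = L / v = 181 / 3.226 = 56.11 d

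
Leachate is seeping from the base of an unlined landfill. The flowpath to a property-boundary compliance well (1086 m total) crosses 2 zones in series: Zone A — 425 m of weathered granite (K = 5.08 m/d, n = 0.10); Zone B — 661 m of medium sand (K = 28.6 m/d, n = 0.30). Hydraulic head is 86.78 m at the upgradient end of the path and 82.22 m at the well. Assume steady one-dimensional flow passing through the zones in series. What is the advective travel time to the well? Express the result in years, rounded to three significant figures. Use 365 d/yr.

15.4 years

Total head drop ΔH = 86.78 − 82.22 = 4.56 m
Continuity: the same q passes through each zone, so ΔH = q·Σ(L_j/K_j) — the zones act as resistances in series.
Σ(L/K) = 425/5.08 + 661/28.6 = 83.66 + 23.11 = 106.8 d
q = ΔH / Σ(L/K) = 4.56 / 106.8 = 0.04271 m/d (same in every zone)
Zone A: v = q/n = 0.04271/0.10 = 0.4271 m/d → t_A = 425/0.4271 = 995.1 d
Zone B: v = q/n = 0.04271/0.30 = 0.1424 m/d → t_B = 661/0.1424 = 4643 d
Total t = 995.1 + 4643 = 5638 d
   = 5638 / 365 = 15.4 yr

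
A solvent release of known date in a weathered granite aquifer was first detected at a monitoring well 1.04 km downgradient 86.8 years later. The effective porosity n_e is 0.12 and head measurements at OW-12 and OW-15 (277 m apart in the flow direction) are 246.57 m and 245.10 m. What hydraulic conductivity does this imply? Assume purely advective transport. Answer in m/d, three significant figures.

0.742 m/d

Hydraulic gradient i = (246.57 − 245.10) / 277 = 1.47 / 277 = 0.005307
t = 86.8 years = 31680 d
L = 1.04 km = 1040 m
v = L / t = 1040 / 31680 = 0.03283 m/d
K = v · n / i = 0.03283 × 0.12 / 0.005307 = 0.742 m/d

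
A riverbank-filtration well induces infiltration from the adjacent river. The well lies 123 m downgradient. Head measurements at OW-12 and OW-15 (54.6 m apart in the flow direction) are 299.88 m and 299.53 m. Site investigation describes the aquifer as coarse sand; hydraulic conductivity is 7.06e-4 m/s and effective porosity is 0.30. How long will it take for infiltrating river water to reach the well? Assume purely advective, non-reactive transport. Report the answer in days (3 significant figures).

94.4 days

Hydraulic gradient i = (299.88 − 299.53) / 54.6 = 0.35 / 54.6 = 0.006410
K = 7.06e-4 m/s × 86400 s/d = 61.00 m/d
q = Ki = 61.00 × 0.006410 = 0.3910 m/d
Seepage velocity v = q / n = 0.3910 / 0.30 = 1.303 m/d
t = L / v = 123 / 1.303 = 94.37 d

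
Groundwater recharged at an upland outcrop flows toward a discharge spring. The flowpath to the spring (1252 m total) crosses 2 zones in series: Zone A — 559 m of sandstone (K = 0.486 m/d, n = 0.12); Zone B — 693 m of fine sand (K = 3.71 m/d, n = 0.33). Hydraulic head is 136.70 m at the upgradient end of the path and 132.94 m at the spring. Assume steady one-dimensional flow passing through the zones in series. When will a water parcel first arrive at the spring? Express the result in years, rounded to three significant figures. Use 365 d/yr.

288 years

Total head drop ΔH = 136.70 − 132.94 = 3.76 m
Continuity: the same q passes through each zone, so ΔH = q·Σ(L_j/K_j) — the zones act as resistances in series.
Σ(L/K) = 559/0.486 + 693/3.71 = 1150 + 186.8 = 1337 d
q = ΔH / Σ(L/K) = 3.76 / 1337 = 0.002812 m/d (same in every zone)
Zone A: v = q/n = 0.002812/0.12 = 0.02344 m/d → t_A = 559/0.02344 = 23850 d
Zone B: v = q/n = 0.002812/0.33 = 0.008522 m/d → t_B = 693/0.008522 = 81320 d
Total t = 23850 + 81320 = 105200 d
   = 105200 / 365 = 288 yr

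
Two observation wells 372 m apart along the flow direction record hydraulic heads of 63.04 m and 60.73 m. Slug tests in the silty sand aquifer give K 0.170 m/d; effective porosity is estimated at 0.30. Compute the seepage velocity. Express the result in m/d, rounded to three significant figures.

Hydraulic gradient i = (63.04 − 60.73) / 372 = 2.31 / 372 = 0.006210
q = Ki = 0.170 × 0.006210 = 0.001056 m/d
Seepage velocity v = q / n = 0.001056 / 0.30 = 0.003519 m/d

0.00352 m/d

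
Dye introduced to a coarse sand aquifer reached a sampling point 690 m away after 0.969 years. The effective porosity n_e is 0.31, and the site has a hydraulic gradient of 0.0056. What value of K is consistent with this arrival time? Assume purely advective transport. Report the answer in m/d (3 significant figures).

108 m/d

t = 0.969 years = 353.7 d
v = L / t = 690 / 353.7 = 1.951 m/d
K = v · n / i = 1.951 × 0.31 / 0.0056 = 108 m/d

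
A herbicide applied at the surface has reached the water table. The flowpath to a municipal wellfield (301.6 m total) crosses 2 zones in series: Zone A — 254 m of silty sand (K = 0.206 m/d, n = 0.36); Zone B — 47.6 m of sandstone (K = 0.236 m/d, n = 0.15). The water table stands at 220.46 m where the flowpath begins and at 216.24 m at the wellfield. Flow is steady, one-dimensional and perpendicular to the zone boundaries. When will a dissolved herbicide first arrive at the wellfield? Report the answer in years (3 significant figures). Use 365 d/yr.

Total head drop ΔH = 220.46 − 216.24 = 4.22 m
Continuity: the same q passes through each zone, so ΔH = q·Σ(L_j/K_j) — the zones act as resistances in series.
Σ(L/K) = 254/0.206 + 47.6/0.236 = 1233 + 201.7 = 1435 d
q = ΔH / Σ(L/K) = 4.22 / 1435 = 0.002941 m/d (same in every zone)
Zone A: v = q/n = 0.002941/0.36 = 0.008170 m/d → t_A = 254/0.008170 = 31090 d
Zone B: v = q/n = 0.002941/0.15 = 0.01961 m/d → t_B = 47.6/0.01961 = 2427 d
Total t = 31090 + 2427 = 33510 d
   = 33510 / 365 = 91.8 yr

91.8 years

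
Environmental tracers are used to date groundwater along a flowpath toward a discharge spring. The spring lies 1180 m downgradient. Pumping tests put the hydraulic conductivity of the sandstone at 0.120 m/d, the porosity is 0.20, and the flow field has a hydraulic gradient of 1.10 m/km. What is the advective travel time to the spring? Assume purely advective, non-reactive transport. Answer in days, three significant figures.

1.79e6 days

Specific discharge q = 0.120 × 0.0011 = 1.320e-4 m/d
Average linear velocity = 1.320e-4 / 0.20 = 6.600e-4 m/d
t = L / v = 1180 / 6.600e-4 = 1.788e6 d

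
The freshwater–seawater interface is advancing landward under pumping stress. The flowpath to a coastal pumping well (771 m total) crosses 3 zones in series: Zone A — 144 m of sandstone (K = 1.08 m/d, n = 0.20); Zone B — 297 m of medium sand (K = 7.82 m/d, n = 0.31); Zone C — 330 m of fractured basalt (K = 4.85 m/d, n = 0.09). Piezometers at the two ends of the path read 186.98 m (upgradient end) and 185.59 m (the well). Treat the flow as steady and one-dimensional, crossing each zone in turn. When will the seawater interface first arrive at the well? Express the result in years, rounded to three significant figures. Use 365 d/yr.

Total head drop ΔH = 186.98 − 185.59 = 1.39 m
Continuity: the same q passes through each zone, so ΔH = q·Σ(L_j/K_j) — the zones act as resistances in series.
Σ(L/K) = 144/1.08 + 297/7.82 + 330/4.85 = 133.3 + 37.98 + 68.04 = 239.4 d
q = ΔH / Σ(L/K) = 1.39 / 239.4 = 0.005807 m/d (same in every zone)
Zone A: v = q/n = 0.005807/0.20 = 0.02904 m/d → t_A = 144/0.02904 = 4959 d
Zone B: v = q/n = 0.005807/0.31 = 0.01873 m/d → t_B = 297/0.01873 = 15850 d
Zone C: v = q/n = 0.005807/0.09 = 0.06453 m/d → t_C = 330/0.06453 = 5114 d
Total t = 4959 + 15850 + 5114 = 25930 d
   = 25930 / 365 = 71.0 yr

71.0 years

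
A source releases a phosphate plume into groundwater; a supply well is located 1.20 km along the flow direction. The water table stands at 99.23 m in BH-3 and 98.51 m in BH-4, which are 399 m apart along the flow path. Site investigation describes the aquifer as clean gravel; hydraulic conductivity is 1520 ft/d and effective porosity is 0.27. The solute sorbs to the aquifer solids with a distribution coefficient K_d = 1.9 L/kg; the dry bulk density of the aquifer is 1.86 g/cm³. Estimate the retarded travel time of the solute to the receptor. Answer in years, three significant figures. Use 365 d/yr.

15.0 years

Hydraulic gradient i = (99.23 − 98.51) / 399 = 0.72 / 399 = 0.001805
K = 1520 ft/d × 0.3048 = 463.3 m/d
Darcy flux q = K·i = 463.3 × 0.001805 = 0.8360 m/d
v = Ki/n = 463.3·0.001805/0.27 = 3.096 m/d
Retardation R = 1 + ρ_b·K_d/n = 1 + 1.86×1.9/0.27 = 14.09
Contaminant velocity v_c = v/R = 3.096/14.09 = 0.2198 m/d
L = 1.20 km = 1200 m
t = L/v_c = 1200/0.2198 = 5460 d
   = 5460/365 = 15.0 yr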